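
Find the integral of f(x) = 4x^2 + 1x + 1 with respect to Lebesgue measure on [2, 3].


The Lebesgue integral of a Riemann-integrable function agrees with the Riemann integral.
Antiderivative F(x) = (4/3)x^3 + (1/2)x^2 + 1x
F(3) = (4/3)*3^3 + (1/2)*3^2 + 1*3
     = (4/3)*27 + (1/2)*9 + 1*3
     = 36 + 4.5 + 3
     = 43.5
F(2) = 14.666667
Integral = F(3) - F(2) = 43.5 - 14.666667 = 28.833333


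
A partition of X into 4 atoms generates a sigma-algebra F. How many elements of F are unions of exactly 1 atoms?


Each element of F is a union of some subset of the 4 atoms.
Elements that are unions of exactly 1 atoms correspond to 1-element subsets of the 4 atoms.
Count = C(4, 1) = 4! / (1! * 3!) = 4.


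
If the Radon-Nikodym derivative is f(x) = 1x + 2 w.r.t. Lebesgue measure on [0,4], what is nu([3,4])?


nu(A) = integral_A (dnu/dmu) dmu = integral_3^4 (1x + 2) dx
Step 1: Antiderivative F(x) = (1/2)x^2 + 2x
Step 2: F(4) = (1/2)*4^2 + 2*4 = 8 + 8 = 16
Step 3: F(3) = (1/2)*3^2 + 2*3 = 4.5 + 6 = 10.5
Step 4: nu([3,4]) = F(4) - F(3) = 16 - 10.5 = 5.5


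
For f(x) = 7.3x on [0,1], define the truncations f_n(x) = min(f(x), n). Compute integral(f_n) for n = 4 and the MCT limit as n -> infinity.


f(x) = 7.3x on [0,1]; f_n(x) = min(7.3x, n). At n = 4:
Step 1: f(x) reaches 4 at x = 4/7.3 = 0.547945
Step 2: integral(f_4) = integral(7.3x, 0, 0.547945) + integral(4, 0.547945, 1)
       = 7.3*0.547945^2/2 + 4*(1 - 0.547945)
       = 1.09589 + 1.808219
       = 2.90411
Step 3: As n -> infinity, f_n increases to f, so by MCT integral(f_n) -> integral(f) = 7.3/2 = 3.65.
Convergence: integral(f_4) = 2.90411 -> 3.65 as n -> infinity


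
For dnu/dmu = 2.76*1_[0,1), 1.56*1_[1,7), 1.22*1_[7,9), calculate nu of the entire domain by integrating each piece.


Integrate each piece of the Radon-Nikodym derivative:
Step 1: integral_0^1 2.76 dx = 2.76*(1-0) = 2.76*1 = 2.76
Step 2: integral_1^7 1.56 dx = 1.56*(7-1) = 1.56*6 = 9.36
Step 3: integral_7^9 1.22 dx = 1.22*(9-7) = 1.22*2 = 2.44
Total: 2.76 + 9.36 + 2.44 = 14.56


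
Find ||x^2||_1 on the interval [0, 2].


Step 1: ||f||_1 = (integral_0^2 |x^2|^1 dx)^(1/1)
     = (integral_0^2 x^2 dx)^(1/1)
Step 2: integral_0^2 x^2 dx = [x^3/(3)] from 0 to 2 = 2^3/3
     = 8/3 = 2.666667
Step 3: ||f||_1 = (2.666667)^(1/1) = 2.666667


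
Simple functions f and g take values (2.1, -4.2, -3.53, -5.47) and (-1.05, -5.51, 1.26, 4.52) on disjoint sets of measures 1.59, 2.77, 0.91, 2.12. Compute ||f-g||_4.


Step 1: Compute differences f_i - g_i:
  2.1 - -1.05 = 3.15
  -4.2 - -5.51 = 1.31
  -3.53 - 1.26 = -4.79
  -5.47 - 4.52 = -9.99
Step 2: Compute |diff|^4 * measure for each set:
  |3.15|^4 * 1.59 = 98.456006 * 1.59 = 156.54505
  |1.31|^4 * 2.77 = 2.944999 * 2.77 = 8.157648
  |-4.79|^4 * 0.91 = 526.431725 * 0.91 = 479.05287
  |-9.99|^4 * 2.12 = 9960.05996 * 2.12 = 21115.327115
Step 3: Sum = 21759.082683
Step 4: ||f-g||_4 = (21759.082683)^(1/4) = 12.145353


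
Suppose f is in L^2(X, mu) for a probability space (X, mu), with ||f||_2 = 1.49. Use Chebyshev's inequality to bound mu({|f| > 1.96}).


Chebyshev/Markov inequality: mu(|f| > eps) <= (||f||_p / eps)^p
Step 1: ||f||_2 / eps = 1.49 / 1.96 = 0.760204
Step 2: Raise to power p = 2:
  (0.760204)^2 = 0.57791
Step 3: Therefore mu(|f| > 1.96) <= 0.57791


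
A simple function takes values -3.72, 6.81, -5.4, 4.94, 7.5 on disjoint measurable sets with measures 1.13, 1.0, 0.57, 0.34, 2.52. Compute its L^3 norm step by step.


Step 1: Compute |f_i|^3 for each value:
  |-3.72|^3 = 51.478848
  |6.81|^3 = 315.821241
  |-5.4|^3 = 157.464
  |4.94|^3 = 120.553784
  |7.5|^3 = 421.875
Step 2: Multiply by measures and sum:
  51.478848 * 1.13 = 58.171098
  315.821241 * 1.0 = 315.821241
  157.464 * 0.57 = 89.75448
  120.553784 * 0.34 = 40.988287
  421.875 * 2.52 = 1063.125
Sum = 58.171098 + 315.821241 + 89.75448 + 40.988287 + 1063.125 = 1567.860106
Step 3: Take the p-th root:
||f||_3 = (1567.860106)^(1/3) = 11.617226


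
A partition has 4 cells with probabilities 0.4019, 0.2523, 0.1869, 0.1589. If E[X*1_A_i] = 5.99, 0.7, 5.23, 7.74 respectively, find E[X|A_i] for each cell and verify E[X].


For each cell A_i: E[X|A_i] = E[X*1_A_i] / P(A_i)
Step 1: E[X|A_1] = 5.99 / 0.4019 = 14.904205
Step 2: E[X|A_2] = 0.7 / 0.2523 = 2.774475
Step 3: E[X|A_3] = 5.23 / 0.1869 = 27.982879
Step 4: E[X|A_4] = 7.74 / 0.1589 = 48.70988
Verification: E[X] = sum E[X*1_A_i] = 5.99 + 0.7 + 5.23 + 7.74 = 19.66


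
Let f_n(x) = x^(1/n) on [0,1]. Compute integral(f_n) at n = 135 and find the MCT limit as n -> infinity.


At n = 135: f_135(x) = x^(1/135).
Step 1: integral(x^(1/135), 0, 1) = [x^(1/135+1) / (1/135+1)] from 0 to 1
     = 1 / (1/135 + 1) = 1 / ((135+1)/135) = 135/(135+1)
     = 135/136 = 0.992647
Step 2: As n -> infinity, f_n(x) = x^(1/n) -> 1 for x in (0,1], and f_n is increasing in n.
By MCT, lim_n integral(f_n) = integral(lim_n f_n) = integral(1, 0, 1) = 1.
Step 3: Verify convergence: 135/136 = 0.992647 -> 1


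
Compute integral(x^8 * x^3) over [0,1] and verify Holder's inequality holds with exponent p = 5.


Step 1: Exact integral of f*g = integral(x^11, 0, 1) = 1/12
     = 0.083333
Step 2: Holder bound with p=5, q=1.25:
  ||f||_p = (integral x^40 dx)^(1/5) = (1/41)^(1/5) = 0.475821
  ||g||_q = (integral x^3.75 dx)^(1/1.25) = (1/4.75)^(1/1.25) = 0.287505
Step 3: Holder bound = ||f||_p * ||g||_q = 0.475821 * 0.287505 = 0.136801
Verification: 0.083333 <= 0.136801 (Holder holds)


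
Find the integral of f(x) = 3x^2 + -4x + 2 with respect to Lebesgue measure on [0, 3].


The Lebesgue integral of a Riemann-integrable function agrees with the Riemann integral.
Antiderivative F(x) = (3/3)x^3 + (-4/2)x^2 + 2x
F(3) = (3/3)*3^3 + (-4/2)*3^2 + 2*3
     = (3/3)*27 + (-4/2)*9 + 2*3
     = 27 + -18 + 6
     = 15
F(0) = 0.0
Integral = F(3) - F(0) = 15 - 0.0 = 15


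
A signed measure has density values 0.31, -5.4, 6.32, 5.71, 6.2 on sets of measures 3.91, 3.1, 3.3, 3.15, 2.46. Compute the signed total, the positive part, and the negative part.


Step 1: Compute signed measure on each set:
  Set 1: 0.31 * 3.91 = 1.2121
  Set 2: -5.4 * 3.1 = -16.74
  Set 3: 6.32 * 3.3 = 20.856
  Set 4: 5.71 * 3.15 = 17.9865
  Set 5: 6.2 * 2.46 = 15.252
Step 2: Total signed measure = (1.2121) + (-16.74) + (20.856) + (17.9865) + (15.252)
     = 38.5666
Step 3: Positive part mu+(X) = sum of positive contributions = 55.3066
Step 4: Negative part mu-(X) = |sum of negative contributions| = 16.74


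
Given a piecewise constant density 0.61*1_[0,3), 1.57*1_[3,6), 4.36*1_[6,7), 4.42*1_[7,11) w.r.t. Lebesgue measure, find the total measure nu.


Integrate each piece of the Radon-Nikodym derivative:
Step 1: integral_0^3 0.61 dx = 0.61*(3-0) = 0.61*3 = 1.83
Step 2: integral_3^6 1.57 dx = 1.57*(6-3) = 1.57*3 = 4.71
Step 3: integral_6^7 4.36 dx = 4.36*(7-6) = 4.36*1 = 4.36
Step 4: integral_7^11 4.42 dx = 4.42*(11-7) = 4.42*4 = 17.68
Total: 1.83 + 4.71 + 4.36 + 17.68 = 28.58


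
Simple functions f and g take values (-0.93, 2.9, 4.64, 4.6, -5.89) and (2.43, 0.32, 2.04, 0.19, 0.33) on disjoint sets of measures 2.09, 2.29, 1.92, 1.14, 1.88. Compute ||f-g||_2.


Step 1: Compute differences f_i - g_i:
  -0.93 - 2.43 = -3.36
  2.9 - 0.32 = 2.58
  4.64 - 2.04 = 2.6
  4.6 - 0.19 = 4.41
  -5.89 - 0.33 = -6.22
Step 2: Compute |diff|^2 * measure for each set:
  |-3.36|^2 * 2.09 = 11.2896 * 2.09 = 23.595264
  |2.58|^2 * 2.29 = 6.6564 * 2.29 = 15.243156
  |2.6|^2 * 1.92 = 6.76 * 1.92 = 12.9792
  |4.41|^2 * 1.14 = 19.4481 * 1.14 = 22.170834
  |-6.22|^2 * 1.88 = 38.6884 * 1.88 = 72.734192
Step 3: Sum = 146.722646
Step 4: ||f-g||_2 = (146.722646)^(1/2) = 12.112912


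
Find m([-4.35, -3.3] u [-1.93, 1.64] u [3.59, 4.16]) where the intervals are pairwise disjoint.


For pairwise disjoint intervals, m(union) = sum of lengths.
= (-3.3 - -4.35) + (1.64 - -1.93) + (4.16 - 3.59)
= 1.05 + 3.57 + 0.57
= 5.19


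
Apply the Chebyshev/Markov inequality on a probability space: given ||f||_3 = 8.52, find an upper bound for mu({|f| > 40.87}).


Chebyshev/Markov inequality: mu(|f| > eps) <= (||f||_p / eps)^p
Step 1: ||f||_3 / eps = 8.52 / 40.87 = 0.208466
Step 2: Raise to power p = 3:
  (0.208466)^3 = 0.00906
Step 3: Therefore mu(|f| > 40.87) <= 0.00906


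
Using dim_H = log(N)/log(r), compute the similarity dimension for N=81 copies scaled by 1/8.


For a self-similar set with N copies scaled by 1/r:
dim_H = log(N)/log(r) = log(81)/log(8)
= 4.394449/2.079442
= 2.113283


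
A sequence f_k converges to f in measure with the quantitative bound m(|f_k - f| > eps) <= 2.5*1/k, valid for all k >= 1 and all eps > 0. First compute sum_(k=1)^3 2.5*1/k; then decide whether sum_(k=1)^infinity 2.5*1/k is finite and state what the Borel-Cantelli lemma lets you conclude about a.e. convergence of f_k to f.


Step 1: List the terms 2.5*1/k for k = 1 to 3:
  k=1: 2.5
  k=2: 1.25
  k=3: 0.833333
Step 2: Partial sum = 2.5 + 1.25 + 0.833333
     = 4.583333
Step 3: The full series sum_(k>=1) 2.5*1/k diverges (harmonic series, p = 1; a nonzero constant multiple of a divergent series diverges).
Step 4: The (first) Borel-Cantelli lemma requires a summable sequence of measures, so it does not apply here;
        from this bound alone no conclusion about a.e. convergence can be drawn (convergence in measure still
        gives an a.e.-convergent subsequence, but not a.e. convergence of the whole sequence).
Conclusion: series diverges; Borel-Cantelli is inconclusive about a.e. convergence of f_k.


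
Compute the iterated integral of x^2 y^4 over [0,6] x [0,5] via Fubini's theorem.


By Fubini's theorem, the double integral factors as a product of single integrals:
Step 1: integral_0^6 x^2 dx = [x^3/3] from 0 to 6
     = 6^3/3 = 72
Step 2: integral_0^5 y^4 dy = [y^5/5] from 0 to 5
     = 5^5/5 = 625
Step 3: Double integral = 72 * 625 = 45000


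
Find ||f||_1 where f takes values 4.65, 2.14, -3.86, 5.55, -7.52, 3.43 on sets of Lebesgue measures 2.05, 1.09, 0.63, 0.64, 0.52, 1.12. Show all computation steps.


Step 1: Compute |f_i|^1 for each value:
  |4.65|^1 = 4.65
  |2.14|^1 = 2.14
  |-3.86|^1 = 3.86
  |5.55|^1 = 5.55
  |-7.52|^1 = 7.52
  |3.43|^1 = 3.43
Step 2: Multiply by measures and sum:
  4.65 * 2.05 = 9.5325
  2.14 * 1.09 = 2.3326
  3.86 * 0.63 = 2.4318
  5.55 * 0.64 = 3.552
  7.52 * 0.52 = 3.9104
  3.43 * 1.12 = 3.8416
Sum = 9.5325 + 2.3326 + 2.4318 + 3.552 + 3.9104 + 3.8416 = 25.6009
Step 3: Take the p-th root:
||f||_1 = (25.6009)^(1/1) = 25.6009


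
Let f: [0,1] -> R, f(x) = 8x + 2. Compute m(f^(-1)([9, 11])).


f^(-1)([9, 11]) = {x : 9 <= 8x + 2 <= 11}
Solving: (9 - 2)/8 <= x <= (11 - 2)/8
= [0.875, 1.125]
Intersecting with [0,1]: [0.875, 1]
Measure = 1 - 0.875 = 0.125


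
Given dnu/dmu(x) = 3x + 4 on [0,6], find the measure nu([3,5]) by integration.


nu(A) = integral_A (dnu/dmu) dmu = integral_3^5 (3x + 4) dx
Step 1: Antiderivative F(x) = (3/2)x^2 + 4x
Step 2: F(5) = (3/2)*5^2 + 4*5 = 37.5 + 20 = 57.5
Step 3: F(3) = (3/2)*3^2 + 4*3 = 13.5 + 12 = 25.5
Step 4: nu([3,5]) = F(5) - F(3) = 57.5 - 25.5 = 32


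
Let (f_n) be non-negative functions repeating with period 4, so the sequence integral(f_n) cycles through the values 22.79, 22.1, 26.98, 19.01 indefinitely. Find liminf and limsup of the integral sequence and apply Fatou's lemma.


The sequence (integral(f_n)) is periodic with period 4, repeating the values 22.79, 22.1, 26.98, 19.01 indefinitely.
Step 1: For a periodic sequence, every tail (a_m, a_(m+1), ...) contains all 4 period values infinitely often.
Step 2: Hence inf of every tail = min of the period values = min(22.79, 22.1, 26.98, 19.01) = 19.01.
        liminf_n integral(f_n) = sup over m of (inf of tail from m) = 19.01.
Step 3: Similarly sup of every tail = max of the period values = 26.98.
        limsup_n integral(f_n) = 26.98.
Step 4: Fatou's lemma: integral(liminf_n f_n) <= liminf_n integral(f_n) = 19.01.
        So the integral of the pointwise liminf is at most 19.01.


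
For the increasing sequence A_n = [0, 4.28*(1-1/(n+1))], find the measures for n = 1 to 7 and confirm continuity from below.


By continuity of measure from below: if A_n increases to A, then m(A_n) -> m(A).
Here A = [0, 4.28], so m(A) = 4.28
Step 1: a_1 = 4.28*(1 - 1/2) = 2.14, m(A_1) = 2.14
Step 2: a_2 = 4.28*(1 - 1/3) = 2.8533, m(A_2) = 2.8533
Step 3: a_3 = 4.28*(1 - 1/4) = 3.21, m(A_3) = 3.21
Step 4: a_4 = 4.28*(1 - 1/5) = 3.424, m(A_4) = 3.424
Step 5: a_5 = 4.28*(1 - 1/6) = 3.5667, m(A_5) = 3.5667
Step 6: a_6 = 4.28*(1 - 1/7) = 3.6686, m(A_6) = 3.6686
Step 7: a_7 = 4.28*(1 - 1/8) = 3.745, m(A_7) = 3.745
Limit: m(A_n) -> m([0,4.28]) = 4.28


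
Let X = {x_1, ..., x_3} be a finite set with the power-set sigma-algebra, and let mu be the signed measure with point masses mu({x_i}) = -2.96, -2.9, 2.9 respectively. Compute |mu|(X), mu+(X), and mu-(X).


Step 1: Every measurable set is a union of atoms (the cells / points), so a Hahn decomposition is
  obtained by grouping atoms by sign: P = union of atoms with mu > 0, N = union of the remaining atoms.
  Atoms in P (indices): 3;  atoms in N (indices): 1, 2
  Positive values: 2.9
  Negative values: -2.96, -2.9
Step 2: mu+(X) = mu(P) = sum of positive atom values = 2.9
Step 3: mu-(X) = -mu(N) = sum of |negative atom values| = 5.86
Step 4: |mu|(X) = mu+(X) + mu-(X) = 2.9 + 5.86 = 8.76


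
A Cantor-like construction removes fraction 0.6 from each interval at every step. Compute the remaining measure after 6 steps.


Step 1: At each step, fraction remaining = 1 - 0.6 = 0.4
Step 2: After 6 steps, measure = (0.4)^6
Step 3: Computing the power step by step:
  After step 1: 0.4
  After step 2: 0.16
  After step 3: 0.064
  After step 4: 0.0256
  After step 5: 0.01024
  ...
Result = 0.004096


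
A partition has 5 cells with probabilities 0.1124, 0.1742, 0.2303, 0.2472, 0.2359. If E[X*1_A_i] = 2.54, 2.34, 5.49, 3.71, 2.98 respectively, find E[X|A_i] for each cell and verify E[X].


For each cell A_i: E[X|A_i] = E[X*1_A_i] / P(A_i)
Step 1: E[X|A_1] = 2.54 / 0.1124 = 22.597865
Step 2: E[X|A_2] = 2.34 / 0.1742 = 13.432836
Step 3: E[X|A_3] = 5.49 / 0.2303 = 23.838472
Step 4: E[X|A_4] = 3.71 / 0.2472 = 15.008091
Step 5: E[X|A_5] = 2.98 / 0.2359 = 12.632471
Verification: E[X] = sum E[X*1_A_i] = 2.54 + 2.34 + 5.49 + 3.71 + 2.98 = 17.06


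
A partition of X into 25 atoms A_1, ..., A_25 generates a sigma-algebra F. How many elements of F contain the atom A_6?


Each element of F is a union of some subset S of the 25 atoms.
The element contains A_6 iff A_6 is in S.
So we count subsets S of {A_1,...,A_25} with A_6 in S: choose freely among the other 24 atoms.
Count = 2^(25-1) = 2^24 = 16777216.


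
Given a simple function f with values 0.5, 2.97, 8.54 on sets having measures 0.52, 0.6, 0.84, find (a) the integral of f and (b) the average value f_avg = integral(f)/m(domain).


Step 1: Integral = sum(value_i * measure_i)
= 0.5*0.52 + 2.97*0.6 + 8.54*0.84
= 0.26 + 1.782 + 7.1736
= 9.2156
Step 2: Total measure of domain = 0.52 + 0.6 + 0.84 = 1.96
Step 3: Average value = 9.2156 / 1.96 = 4.701837


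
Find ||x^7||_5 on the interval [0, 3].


Step 1: ||f||_5 = (integral_0^3 |x^7|^5 dx)^(1/5)
     = (integral_0^3 x^35 dx)^(1/5)
Step 2: integral_0^3 x^35 dx = [x^36/(36)] from 0 to 3 = 3^36/36
     = 150094635296999121/36 = 4.169295e+15
Step 3: ||f||_5 = (4.169295e+15)^(1/5) = 1330.492816


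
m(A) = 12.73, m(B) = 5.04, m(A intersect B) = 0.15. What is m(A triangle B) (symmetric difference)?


m(A Delta B) = m(A) + m(B) - 2*m(A n B)
= 12.73 + 5.04 - 2*0.15
= 12.73 + 5.04 - 0.3
= 17.47


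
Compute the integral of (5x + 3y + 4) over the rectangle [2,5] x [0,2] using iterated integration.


By Fubini, integrate in x first, then y.
Step 1: Fix y, integrate over x in [2,5]:
  integral(5x + 3y + 4, x=2..5)
  = 5*(5^2 - 2^2)/2 + (3y + 4)*(5 - 2)
  = 52.5 + (3y + 4)*3
  = 52.5 + 9y + 12
  = 64.5 + 9y
Step 2: Integrate over y in [0,2]:
  integral(64.5 + 9y, y=0..2)
  = 64.5*2 + 9*(2^2 - 0^2)/2
  = 129 + 18
  = 147


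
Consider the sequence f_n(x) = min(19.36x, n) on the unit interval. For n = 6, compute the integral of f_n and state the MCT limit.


f(x) = 19.36x on [0,1]; f_n(x) = min(19.36x, n). At n = 6:
Step 1: f(x) reaches 6 at x = 6/19.36 = 0.309917
Step 2: integral(f_6) = integral(19.36x, 0, 0.309917) + integral(6, 0.309917, 1)
       = 19.36*0.309917^2/2 + 6*(1 - 0.309917)
       = 0.929752 + 4.140496
       = 5.070248
Step 3: As n -> infinity, f_n increases to f, so by MCT integral(f_n) -> integral(f) = 19.36/2 = 9.68.
Convergence: integral(f_6) = 5.070248 -> 9.68 as n -> infinity


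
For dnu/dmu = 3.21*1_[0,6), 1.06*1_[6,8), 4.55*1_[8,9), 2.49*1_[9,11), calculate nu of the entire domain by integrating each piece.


Integrate each piece of the Radon-Nikodym derivative:
Step 1: integral_0^6 3.21 dx = 3.21*(6-0) = 3.21*6 = 19.26
Step 2: integral_6^8 1.06 dx = 1.06*(8-6) = 1.06*2 = 2.12
Step 3: integral_8^9 4.55 dx = 4.55*(9-8) = 4.55*1 = 4.55
Step 4: integral_9^11 2.49 dx = 2.49*(11-9) = 2.49*2 = 4.98
Total: 19.26 + 2.12 + 4.55 + 4.98 = 30.91


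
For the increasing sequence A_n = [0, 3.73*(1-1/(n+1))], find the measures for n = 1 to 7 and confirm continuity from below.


By continuity of measure from below: if A_n increases to A, then m(A_n) -> m(A).
Here A = [0, 3.73], so m(A) = 3.73
Step 1: a_1 = 3.73*(1 - 1/2) = 1.865, m(A_1) = 1.865
Step 2: a_2 = 3.73*(1 - 1/3) = 2.4867, m(A_2) = 2.4867
Step 3: a_3 = 3.73*(1 - 1/4) = 2.7975, m(A_3) = 2.7975
Step 4: a_4 = 3.73*(1 - 1/5) = 2.984, m(A_4) = 2.984
Step 5: a_5 = 3.73*(1 - 1/6) = 3.1083, m(A_5) = 3.1083
Step 6: a_6 = 3.73*(1 - 1/7) = 3.1971, m(A_6) = 3.1971
Step 7: a_7 = 3.73*(1 - 1/8) = 3.2637, m(A_7) = 3.2637
Limit: m(A_n) -> m([0,3.73]) = 3.73


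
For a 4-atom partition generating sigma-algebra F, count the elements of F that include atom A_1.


Each element of F is a union of some subset S of the 4 atoms.
The element contains A_1 iff A_1 is in S.
So we count subsets S of {A_1,...,A_4} with A_1 in S: choose freely among the other 3 atoms.
Count = 2^(4-1) = 2^3 = 8.


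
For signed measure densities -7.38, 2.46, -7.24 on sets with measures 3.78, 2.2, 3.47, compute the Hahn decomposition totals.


Step 1: Compute signed measure on each set:
  Set 1: -7.38 * 3.78 = -27.8964
  Set 2: 2.46 * 2.2 = 5.412
  Set 3: -7.24 * 3.47 = -25.1228
Step 2: Total signed measure = (-27.8964) + (5.412) + (-25.1228)
     = -47.6072
Step 3: Positive part mu+(X) = sum of positive contributions = 5.412
Step 4: Negative part mu-(X) = |sum of negative contributions| = 53.0192


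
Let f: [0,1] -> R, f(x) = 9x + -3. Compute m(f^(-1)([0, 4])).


f^(-1)([0, 4]) = {x : 0 <= 9x + -3 <= 4}
Solving: (0 - -3)/9 <= x <= (4 - -3)/9
= [0.333333, 0.777778]
Intersecting with [0,1]: [0.333333, 0.777778]
Measure = 0.777778 - 0.333333 = 0.444444


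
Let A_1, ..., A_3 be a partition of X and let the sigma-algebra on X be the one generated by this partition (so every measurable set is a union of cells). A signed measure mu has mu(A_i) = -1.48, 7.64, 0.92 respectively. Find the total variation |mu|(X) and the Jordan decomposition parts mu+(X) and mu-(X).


Step 1: Every measurable set is a union of atoms (the cells / points), so a Hahn decomposition is
  obtained by grouping atoms by sign: P = union of atoms with mu > 0, N = union of the remaining atoms.
  Atoms in P (indices): 2, 3;  atoms in N (indices): 1
  Positive values: 7.64, 0.92
  Negative values: -1.48
Step 2: mu+(X) = mu(P) = sum of positive atom values = 8.56
Step 3: mu-(X) = -mu(N) = sum of |negative atom values| = 1.48
Step 4: |mu|(X) = mu+(X) + mu-(X) = 8.56 + 1.48 = 10.04


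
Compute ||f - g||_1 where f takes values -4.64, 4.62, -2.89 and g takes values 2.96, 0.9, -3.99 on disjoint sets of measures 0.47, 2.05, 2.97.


Step 1: Compute differences f_i - g_i:
  -4.64 - 2.96 = -7.6
  4.62 - 0.9 = 3.72
  -2.89 - -3.99 = 1.1
Step 2: Compute |diff|^1 * measure for each set:
  |-7.6|^1 * 0.47 = 7.6 * 0.47 = 3.572
  |3.72|^1 * 2.05 = 3.72 * 2.05 = 7.626
  |1.1|^1 * 2.97 = 1.1 * 2.97 = 3.267
Step 3: Sum = 14.465
Step 4: ||f-g||_1 = (14.465)^(1/1) = 14.465


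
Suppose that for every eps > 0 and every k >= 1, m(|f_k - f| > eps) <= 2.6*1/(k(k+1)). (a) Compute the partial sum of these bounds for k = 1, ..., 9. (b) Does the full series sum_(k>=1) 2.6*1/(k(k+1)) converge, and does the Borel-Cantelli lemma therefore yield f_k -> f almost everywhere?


Step 1: List the terms 2.6*1/(k(k+1)) for k = 1 to 9:
  k=1: 1.3
  k=2: 0.433333
  k=3: 0.216667
  k=4: 0.13
  k=5: 0.086667
  k=6: 0.061905
  k=7: 0.046429
  k=8: 0.036111
  k=9: 0.028889
Step 2: Partial sum = 1.3 + 0.433333 + 0.216667 + 0.13 + 0.086667 + 0.061905 + 0.046429 + 0.036111 + 0.028889
     = 2.34
Step 3: The full series sum_(k>=1) 2.6*1/(k(k+1)) converges (telescoping series sum 1/(k(k+1)) = 1; a constant multiple of a convergent series converges).
Step 4: Fix eps > 0. Since sum_k m(|f_k - f| > eps) < infinity, the Borel-Cantelli lemma gives
        m(limsup_k {|f_k - f| > eps}) = 0, i.e. for a.e. x, |f_k(x) - f(x)| <= eps for all large k.
        Applying this with eps = 1/j for j = 1, 2, ... and intersecting the countably many full-measure sets,
        for a.e. x we get limsup_k |f_k(x) - f(x)| <= 1/j for every j, hence f_k -> f almost everywhere.
Conclusion: series converges; Borel-Cantelli yields f_k -> f a.e.


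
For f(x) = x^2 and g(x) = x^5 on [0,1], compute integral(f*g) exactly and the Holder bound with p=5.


Step 1: Exact integral of f*g = integral(x^7, 0, 1) = 1/8
     = 0.125
Step 2: Holder bound with p=5, q=1.25:
  ||f||_p = (integral x^10 dx)^(1/5) = (1/11)^(1/5) = 0.619044
  ||g||_q = (integral x^6.25 dx)^(1/1.25) = (1/7.25)^(1/1.25) = 0.204989
Step 3: Holder bound = ||f||_p * ||g||_q = 0.619044 * 0.204989 = 0.126897
Verification: 0.125 <= 0.126897 (Holder holds)


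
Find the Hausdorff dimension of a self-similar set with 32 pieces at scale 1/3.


For a self-similar set with N copies scaled by 1/r:
dim_H = log(N)/log(r) = log(32)/log(3)
= 3.465736/1.098612
= 3.154649


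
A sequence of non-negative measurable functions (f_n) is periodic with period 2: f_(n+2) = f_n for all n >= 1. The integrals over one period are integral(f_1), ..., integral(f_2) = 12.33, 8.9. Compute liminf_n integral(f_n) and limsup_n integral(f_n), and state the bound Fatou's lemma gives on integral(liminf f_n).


The sequence (integral(f_n)) is periodic with period 2, repeating the values 12.33, 8.9 indefinitely.
Step 1: For a periodic sequence, every tail (a_m, a_(m+1), ...) contains all 2 period values infinitely often.
Step 2: Hence inf of every tail = min of the period values = min(12.33, 8.9) = 8.9.
        liminf_n integral(f_n) = sup over m of (inf of tail from m) = 8.9.
Step 3: Similarly sup of every tail = max of the period values = 12.33.
        limsup_n integral(f_n) = 12.33.
Step 4: Fatou's lemma: integral(liminf_n f_n) <= liminf_n integral(f_n) = 8.9.
        So the integral of the pointwise liminf is at most 8.9.


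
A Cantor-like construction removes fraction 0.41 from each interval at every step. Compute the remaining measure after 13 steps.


Step 1: At each step, fraction remaining = 1 - 0.41 = 0.59
Step 2: After 13 steps, measure = (0.59)^13
Result = 0.00105


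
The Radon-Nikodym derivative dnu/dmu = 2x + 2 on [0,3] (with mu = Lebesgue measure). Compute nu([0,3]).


nu(A) = integral_A (dnu/dmu) dmu = integral_0^3 (2x + 2) dx
Step 1: Antiderivative F(x) = (2/2)x^2 + 2x
Step 2: F(3) = (2/2)*3^2 + 2*3 = 9 + 6 = 15
Step 3: F(0) = (2/2)*0^2 + 2*0 = 0.0 + 0 = 0.0
Step 4: nu([0,3]) = F(3) - F(0) = 15 - 0.0 = 15


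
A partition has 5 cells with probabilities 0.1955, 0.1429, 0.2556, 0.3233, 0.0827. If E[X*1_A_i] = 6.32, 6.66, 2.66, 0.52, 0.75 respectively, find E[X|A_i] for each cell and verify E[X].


For each cell A_i: E[X|A_i] = E[X*1_A_i] / P(A_i)
Step 1: E[X|A_1] = 6.32 / 0.1955 = 32.327366
Step 2: E[X|A_2] = 6.66 / 0.1429 = 46.606018
Step 3: E[X|A_3] = 2.66 / 0.2556 = 10.406886
Step 4: E[X|A_4] = 0.52 / 0.3233 = 1.608413
Step 5: E[X|A_5] = 0.75 / 0.0827 = 9.068924
Verification: E[X] = sum E[X*1_A_i] = 6.32 + 6.66 + 2.66 + 0.52 + 0.75 = 16.91


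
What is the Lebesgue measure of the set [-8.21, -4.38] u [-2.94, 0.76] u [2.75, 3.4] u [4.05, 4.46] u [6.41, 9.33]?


For pairwise disjoint intervals, m(union) = sum of lengths.
= (-4.38 - -8.21) + (0.76 - -2.94) + (3.4 - 2.75) + (4.46 - 4.05) + (9.33 - 6.41)
= 3.83 + 3.7 + 0.65 + 0.41 + 2.92
= 11.51


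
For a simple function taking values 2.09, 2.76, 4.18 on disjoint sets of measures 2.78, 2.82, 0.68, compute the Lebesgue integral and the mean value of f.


Step 1: Integral = sum(value_i * measure_i)
= 2.09*2.78 + 2.76*2.82 + 4.18*0.68
= 5.8102 + 7.7832 + 2.8424
= 16.4358
Step 2: Total measure of domain = 2.78 + 2.82 + 0.68 = 6.28
Step 3: Average value = 16.4358 / 6.28 = 2.617166


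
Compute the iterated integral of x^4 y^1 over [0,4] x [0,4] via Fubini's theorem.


By Fubini's theorem, the double integral factors as a product of single integrals:
Step 1: integral_0^4 x^4 dx = [x^5/5] from 0 to 4
     = 4^5/5 = 204.8
Step 2: integral_0^4 y^1 dy = [y^2/2] from 0 to 4
     = 4^2/2 = 8
Step 3: Double integral = 204.8 * 8 = 1638.4


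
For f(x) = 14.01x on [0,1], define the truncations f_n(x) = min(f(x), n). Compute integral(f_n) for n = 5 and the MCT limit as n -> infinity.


f(x) = 14.01x on [0,1]; f_n(x) = min(14.01x, n). At n = 5:
Step 1: f(x) reaches 5 at x = 5/14.01 = 0.356888
Step 2: integral(f_5) = integral(14.01x, 0, 0.356888) + integral(5, 0.356888, 1)
       = 14.01*0.356888^2/2 + 5*(1 - 0.356888)
       = 0.89222 + 3.21556
       = 4.10778
Step 3: As n -> infinity, f_n increases to f, so by MCT integral(f_n) -> integral(f) = 14.01/2 = 7.005.
Convergence: integral(f_5) = 4.10778 -> 7.005 as n -> infinity


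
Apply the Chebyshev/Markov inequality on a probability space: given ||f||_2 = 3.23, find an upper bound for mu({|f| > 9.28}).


Chebyshev/Markov inequality: mu(|f| > eps) <= (||f||_p / eps)^p
Step 1: ||f||_2 / eps = 3.23 / 9.28 = 0.34806
Step 2: Raise to power p = 2:
  (0.34806)^2 = 0.121146
Step 3: Therefore mu(|f| > 9.28) <= 0.121146


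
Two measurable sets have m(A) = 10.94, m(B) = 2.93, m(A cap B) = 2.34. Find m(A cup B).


By inclusion-exclusion: m(A u B) = m(A) + m(B) - m(A n B)
= 10.94 + 2.93 - 2.34
= 11.53


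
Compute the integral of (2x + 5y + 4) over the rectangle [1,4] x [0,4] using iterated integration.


By Fubini, integrate in x first, then y.
Step 1: Fix y, integrate over x in [1,4]:
  integral(2x + 5y + 4, x=1..4)
  = 2*(4^2 - 1^2)/2 + (5y + 4)*(4 - 1)
  = 15 + (5y + 4)*3
  = 15 + 15y + 12
  = 27 + 15y
Step 2: Integrate over y in [0,4]:
  integral(27 + 15y, y=0..4)
  = 27*4 + 15*(4^2 - 0^2)/2
  = 108 + 120
  = 228


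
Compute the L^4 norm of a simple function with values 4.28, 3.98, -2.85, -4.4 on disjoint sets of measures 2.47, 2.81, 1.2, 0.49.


Step 1: Compute |f_i|^4 for each value:
  |4.28|^4 = 335.563779
  |3.98|^4 = 250.918272
  |-2.85|^4 = 65.975006
  |-4.4|^4 = 374.8096
Step 2: Multiply by measures and sum:
  335.563779 * 2.47 = 828.842533
  250.918272 * 2.81 = 705.080345
  65.975006 * 1.2 = 79.170008
  374.8096 * 0.49 = 183.656704
Sum = 828.842533 + 705.080345 + 79.170008 + 183.656704 = 1796.749589
Step 3: Take the p-th root:
||f||_4 = (1796.749589)^(1/4) = 6.510613


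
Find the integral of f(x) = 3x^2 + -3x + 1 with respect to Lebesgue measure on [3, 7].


The Lebesgue integral of a Riemann-integrable function agrees with the Riemann integral.
Antiderivative F(x) = (3/3)x^3 + (-3/2)x^2 + 1x
F(7) = (3/3)*7^3 + (-3/2)*7^2 + 1*7
     = (3/3)*343 + (-3/2)*49 + 1*7
     = 343 + -73.5 + 7
     = 276.5
F(3) = 16.5
Integral = F(7) - F(3) = 276.5 - 16.5 = 260


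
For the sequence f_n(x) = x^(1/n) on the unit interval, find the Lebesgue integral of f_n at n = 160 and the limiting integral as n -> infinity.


At n = 160: f_160(x) = x^(1/160).
Step 1: integral(x^(1/160), 0, 1) = [x^(1/160+1) / (1/160+1)] from 0 to 1
     = 1 / (1/160 + 1) = 1 / ((160+1)/160) = 160/(160+1)
     = 160/161 = 0.993789
Step 2: As n -> infinity, f_n(x) = x^(1/n) -> 1 for x in (0,1], and f_n is increasing in n.
By MCT, lim_n integral(f_n) = integral(lim_n f_n) = integral(1, 0, 1) = 1.
Step 3: Verify convergence: 160/161 = 0.993789 -> 1


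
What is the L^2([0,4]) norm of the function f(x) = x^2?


Step 1: ||f||_2 = (integral_0^4 |x^2|^2 dx)^(1/2)
     = (integral_0^4 x^4 dx)^(1/2)
Step 2: integral_0^4 x^4 dx = [x^5/(5)] from 0 to 4 = 4^5/5
     = 1024/5 = 204.8
Step 3: ||f||_2 = (204.8)^(1/2) = 14.310835


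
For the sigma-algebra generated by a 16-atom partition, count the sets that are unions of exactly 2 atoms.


Each element of F is a union of some subset of the 16 atoms.
Elements that are unions of exactly 2 atoms correspond to 2-element subsets of the 16 atoms.
Count = C(16, 2) = 16! / (2! * 14!) = 120.


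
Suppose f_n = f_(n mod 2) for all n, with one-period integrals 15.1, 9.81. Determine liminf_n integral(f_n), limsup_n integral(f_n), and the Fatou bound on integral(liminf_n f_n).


The sequence (integral(f_n)) is periodic with period 2, repeating the values 15.1, 9.81 indefinitely.
Step 1: For a periodic sequence, every tail (a_m, a_(m+1), ...) contains all 2 period values infinitely often.
Step 2: Hence inf of every tail = min of the period values = min(15.1, 9.81) = 9.81.
        liminf_n integral(f_n) = sup over m of (inf of tail from m) = 9.81.
Step 3: Similarly sup of every tail = max of the period values = 15.1.
        limsup_n integral(f_n) = 15.1.
Step 4: Fatou's lemma: integral(liminf_n f_n) <= liminf_n integral(f_n) = 9.81.
        So the integral of the pointwise liminf is at most 9.81.


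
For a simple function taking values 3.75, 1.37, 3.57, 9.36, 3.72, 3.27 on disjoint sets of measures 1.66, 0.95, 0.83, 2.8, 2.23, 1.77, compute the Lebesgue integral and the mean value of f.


Step 1: Integral = sum(value_i * measure_i)
= 3.75*1.66 + 1.37*0.95 + 3.57*0.83 + 9.36*2.8 + 3.72*2.23 + 3.27*1.77
= 6.225 + 1.3015 + 2.9631 + 26.208 + 8.2956 + 5.7879
= 50.7811
Step 2: Total measure of domain = 1.66 + 0.95 + 0.83 + 2.8 + 2.23 + 1.77 = 10.24
Step 3: Average value = 50.7811 / 10.24 = 4.959092


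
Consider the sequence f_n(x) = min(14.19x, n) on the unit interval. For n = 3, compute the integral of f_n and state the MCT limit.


f(x) = 14.19x on [0,1]; f_n(x) = min(14.19x, n). At n = 3:
Step 1: f(x) reaches 3 at x = 3/14.19 = 0.211416
Step 2: integral(f_3) = integral(14.19x, 0, 0.211416) + integral(3, 0.211416, 1)
       = 14.19*0.211416^2/2 + 3*(1 - 0.211416)
       = 0.317125 + 2.365751
       = 2.682875
Step 3: As n -> infinity, f_n increases to f, so by MCT integral(f_n) -> integral(f) = 14.19/2 = 7.095.
Convergence: integral(f_3) = 2.682875 -> 7.095 as n -> infinity


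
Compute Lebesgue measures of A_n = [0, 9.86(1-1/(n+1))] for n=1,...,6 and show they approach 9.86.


By continuity of measure from below: if A_n increases to A, then m(A_n) -> m(A).
Here A = [0, 9.86], so m(A) = 9.86
Step 1: a_1 = 9.86*(1 - 1/2) = 4.93, m(A_1) = 4.93
Step 2: a_2 = 9.86*(1 - 1/3) = 6.5733, m(A_2) = 6.5733
Step 3: a_3 = 9.86*(1 - 1/4) = 7.395, m(A_3) = 7.395
Step 4: a_4 = 9.86*(1 - 1/5) = 7.888, m(A_4) = 7.888
Step 5: a_5 = 9.86*(1 - 1/6) = 8.2167, m(A_5) = 8.2167
Step 6: a_6 = 9.86*(1 - 1/7) = 8.4514, m(A_6) = 8.4514
Limit: m(A_n) -> m([0,9.86]) = 9.86


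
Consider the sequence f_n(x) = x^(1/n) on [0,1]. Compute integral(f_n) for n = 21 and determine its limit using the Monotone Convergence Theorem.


At n = 21: f_21(x) = x^(1/21).
Step 1: integral(x^(1/21), 0, 1) = [x^(1/21+1) / (1/21+1)] from 0 to 1
     = 1 / (1/21 + 1) = 1 / ((21+1)/21) = 21/(21+1)
     = 21/22 = 0.954545
Step 2: As n -> infinity, f_n(x) = x^(1/n) -> 1 for x in (0,1], and f_n is increasing in n.
By MCT, lim_n integral(f_n) = integral(lim_n f_n) = integral(1, 0, 1) = 1.
Step 3: Verify convergence: 21/22 = 0.954545 -> 1


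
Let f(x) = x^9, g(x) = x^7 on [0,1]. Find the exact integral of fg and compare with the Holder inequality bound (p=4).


Step 1: Exact integral of f*g = integral(x^16, 0, 1) = 1/17
     = 0.058824
Step 2: Holder bound with p=4, q=1.333333:
  ||f||_p = (integral x^36 dx)^(1/4) = (1/37)^(1/4) = 0.405461
  ||g||_q = (integral x^9.333333 dx)^(1/1.333333) = (1/10.333333)^(1/1.333333) = 0.173508
Step 3: Holder bound = ||f||_p * ||g||_q = 0.405461 * 0.173508 = 0.070351
Verification: 0.058824 <= 0.070351 (Holder holds)


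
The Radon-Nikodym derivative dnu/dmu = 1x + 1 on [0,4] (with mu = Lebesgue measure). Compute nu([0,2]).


nu(A) = integral_A (dnu/dmu) dmu = integral_0^2 (1x + 1) dx
Step 1: Antiderivative F(x) = (1/2)x^2 + 1x
Step 2: F(2) = (1/2)*2^2 + 1*2 = 2 + 2 = 4
Step 3: F(0) = (1/2)*0^2 + 1*0 = 0.0 + 0 = 0.0
Step 4: nu([0,2]) = F(2) - F(0) = 4 - 0.0 = 4


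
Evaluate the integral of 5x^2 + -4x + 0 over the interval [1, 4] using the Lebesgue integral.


The Lebesgue integral of a Riemann-integrable function agrees with the Riemann integral.
Antiderivative F(x) = (5/3)x^3 + (-4/2)x^2 + 0x
F(4) = (5/3)*4^3 + (-4/2)*4^2 + 0*4
     = (5/3)*64 + (-4/2)*16 + 0*4
     = 106.666667 + -32 + 0
     = 74.666667
F(1) = -0.333333
Integral = F(4) - F(1) = 74.666667 - -0.333333 = 75


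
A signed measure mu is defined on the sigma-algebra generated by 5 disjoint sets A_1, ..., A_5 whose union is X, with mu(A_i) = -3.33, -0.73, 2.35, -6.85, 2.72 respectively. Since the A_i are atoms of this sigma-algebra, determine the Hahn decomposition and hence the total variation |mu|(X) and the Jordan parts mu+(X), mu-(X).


Step 1: Every measurable set is a union of atoms (the cells / points), so a Hahn decomposition is
  obtained by grouping atoms by sign: P = union of atoms with mu > 0, N = union of the remaining atoms.
  Atoms in P (indices): 3, 5;  atoms in N (indices): 1, 2, 4
  Positive values: 2.35, 2.72
  Negative values: -3.33, -0.73, -6.85
Step 2: mu+(X) = mu(P) = sum of positive atom values = 5.07
Step 3: mu-(X) = -mu(N) = sum of |negative atom values| = 10.91
Step 4: |mu|(X) = mu+(X) + mu-(X) = 5.07 + 10.91 = 15.98


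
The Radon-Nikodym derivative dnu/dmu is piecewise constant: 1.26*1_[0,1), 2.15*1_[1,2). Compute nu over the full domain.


Integrate each piece of the Radon-Nikodym derivative:
Step 1: integral_0^1 1.26 dx = 1.26*(1-0) = 1.26*1 = 1.26
Step 2: integral_1^2 2.15 dx = 2.15*(2-1) = 2.15*1 = 2.15
Total: 1.26 + 2.15 = 3.41


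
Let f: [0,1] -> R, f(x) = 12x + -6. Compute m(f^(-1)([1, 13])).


f^(-1)([1, 13]) = {x : 1 <= 12x + -6 <= 13}
Solving: (1 - -6)/12 <= x <= (13 - -6)/12
= [0.583333, 1.583333]
Intersecting with [0,1]: [0.583333, 1]
Measure = 1 - 0.583333 = 0.416667


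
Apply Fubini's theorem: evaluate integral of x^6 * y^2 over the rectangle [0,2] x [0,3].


By Fubini's theorem, the double integral factors as a product of single integrals:
Step 1: integral_0^2 x^6 dx = [x^7/7] from 0 to 2
     = 2^7/7 = 18.285714
Step 2: integral_0^3 y^2 dy = [y^3/3] from 0 to 3
     = 3^3/3 = 9
Step 3: Double integral = 18.285714 * 9 = 164.571429


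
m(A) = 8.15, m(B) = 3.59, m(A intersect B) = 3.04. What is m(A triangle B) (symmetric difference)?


m(A Delta B) = m(A) + m(B) - 2*m(A n B)
= 8.15 + 3.59 - 2*3.04
= 8.15 + 3.59 - 6.08
= 5.66


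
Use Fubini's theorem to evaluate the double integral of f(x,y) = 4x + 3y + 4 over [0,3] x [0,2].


By Fubini, integrate in x first, then y.
Step 1: Fix y, integrate over x in [0,3]:
  integral(4x + 3y + 4, x=0..3)
  = 4*(3^2 - 0^2)/2 + (3y + 4)*(3 - 0)
  = 18 + (3y + 4)*3
  = 18 + 9y + 12
  = 30 + 9y
Step 2: Integrate over y in [0,2]:
  integral(30 + 9y, y=0..2)
  = 30*2 + 9*(2^2 - 0^2)/2
  = 60 + 18
  = 78


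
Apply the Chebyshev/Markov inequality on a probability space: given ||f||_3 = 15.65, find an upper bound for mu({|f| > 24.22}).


Chebyshev/Markov inequality: mu(|f| > eps) <= (||f||_p / eps)^p
Step 1: ||f||_3 / eps = 15.65 / 24.22 = 0.64616
Step 2: Raise to power p = 3:
  (0.64616)^3 = 0.269787
Step 3: Therefore mu(|f| > 24.22) <= 0.269787


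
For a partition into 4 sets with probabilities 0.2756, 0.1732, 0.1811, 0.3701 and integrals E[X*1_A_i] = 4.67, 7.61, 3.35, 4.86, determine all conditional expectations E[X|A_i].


For each cell A_i: E[X|A_i] = E[X*1_A_i] / P(A_i)
Step 1: E[X|A_1] = 4.67 / 0.2756 = 16.944848
Step 2: E[X|A_2] = 7.61 / 0.1732 = 43.937644
Step 3: E[X|A_3] = 3.35 / 0.1811 = 18.498067
Step 4: E[X|A_4] = 4.86 / 0.3701 = 13.131586
Verification: E[X] = sum E[X*1_A_i] = 4.67 + 7.61 + 3.35 + 4.86 = 20.49


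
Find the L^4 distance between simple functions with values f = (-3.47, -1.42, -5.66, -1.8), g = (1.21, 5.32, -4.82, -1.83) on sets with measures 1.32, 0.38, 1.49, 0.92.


Step 1: Compute differences f_i - g_i:
  -3.47 - 1.21 = -4.68
  -1.42 - 5.32 = -6.74
  -5.66 - -4.82 = -0.84
  -1.8 - -1.83 = 0.03
Step 2: Compute |diff|^4 * measure for each set:
  |-4.68|^4 * 1.32 = 479.715126 * 1.32 = 633.223966
  |-6.74|^4 * 0.38 = 2063.666842 * 0.38 = 784.1934
  |-0.84|^4 * 1.49 = 0.497871 * 1.49 = 0.741828
  |0.03|^4 * 0.92 = 8.100000e-07 * 0.92 = 7.452000e-07
Step 3: Sum = 1418.159195
Step 4: ||f-g||_4 = (1418.159195)^(1/4) = 6.136648


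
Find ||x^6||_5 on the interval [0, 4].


Step 1: ||f||_5 = (integral_0^4 |x^6|^5 dx)^(1/5)
     = (integral_0^4 x^30 dx)^(1/5)
Step 2: integral_0^4 x^30 dx = [x^31/(31)] from 0 to 4 = 4^31/31
     = 4611686018427387904/31 = 1.487641e+17
Step 3: ||f||_5 = (1.487641e+17)^(1/5) = 2719.566028


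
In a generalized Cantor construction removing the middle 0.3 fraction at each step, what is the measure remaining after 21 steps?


Step 1: At each step, fraction remaining = 1 - 0.3 = 0.7
Step 2: After 21 steps, measure = (0.7)^21
Result = 5.585459e-04


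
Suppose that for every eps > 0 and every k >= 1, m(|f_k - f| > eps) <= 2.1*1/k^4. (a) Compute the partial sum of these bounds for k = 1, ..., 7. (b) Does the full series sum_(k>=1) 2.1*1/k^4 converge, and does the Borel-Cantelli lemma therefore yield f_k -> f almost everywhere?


Step 1: List the terms 2.1*1/k^4 for k = 1 to 7:
  k=1: 2.1
  k=2: 0.13125
  k=3: 0.025926
  k=4: 0.008203
  k=5: 0.00336
  k=6: 0.00162
  k=7: 8.746356e-04
Step 2: Partial sum = 2.1 + 0.13125 + 0.025926 + 0.008203 + 0.00336 + 0.00162 + 8.746356e-04
     = 2.271234
Step 3: The full series sum_(k>=1) 2.1*1/k^4 converges (p-series with p = 4 > 1; a constant multiple of a convergent series converges).
Step 4: Fix eps > 0. Since sum_k m(|f_k - f| > eps) < infinity, the Borel-Cantelli lemma gives
        m(limsup_k {|f_k - f| > eps}) = 0, i.e. for a.e. x, |f_k(x) - f(x)| <= eps for all large k.
        Applying this with eps = 1/j for j = 1, 2, ... and intersecting the countably many full-measure sets,
        for a.e. x we get limsup_k |f_k(x) - f(x)| <= 1/j for every j, hence f_k -> f almost everywhere.
Conclusion: series converges; Borel-Cantelli yields f_k -> f a.e.


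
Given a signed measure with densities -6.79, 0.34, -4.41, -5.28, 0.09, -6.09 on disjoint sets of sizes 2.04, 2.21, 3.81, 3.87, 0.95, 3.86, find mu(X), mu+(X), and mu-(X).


Step 1: Compute signed measure on each set:
  Set 1: -6.79 * 2.04 = -13.8516
  Set 2: 0.34 * 2.21 = 0.7514
  Set 3: -4.41 * 3.81 = -16.8021
  Set 4: -5.28 * 3.87 = -20.4336
  Set 5: 0.09 * 0.95 = 0.0855
  Set 6: -6.09 * 3.86 = -23.5074
Step 2: Total signed measure = (-13.8516) + (0.7514) + (-16.8021) + (-20.4336) + (0.0855) + (-23.5074)
     = -73.7578
Step 3: Positive part mu+(X) = sum of positive contributions = 0.8369
Step 4: Negative part mu-(X) = |sum of negative contributions| = 74.5947


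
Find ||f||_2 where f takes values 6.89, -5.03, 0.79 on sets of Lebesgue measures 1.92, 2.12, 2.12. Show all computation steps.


Step 1: Compute |f_i|^2 for each value:
  |6.89|^2 = 47.4721
  |-5.03|^2 = 25.3009
  |0.79|^2 = 0.6241
Step 2: Multiply by measures and sum:
  47.4721 * 1.92 = 91.146432
  25.3009 * 2.12 = 53.637908
  0.6241 * 2.12 = 1.323092
Sum = 91.146432 + 53.637908 + 1.323092 = 146.107432
Step 3: Take the p-th root:
||f||_2 = (146.107432)^(1/2) = 12.087491


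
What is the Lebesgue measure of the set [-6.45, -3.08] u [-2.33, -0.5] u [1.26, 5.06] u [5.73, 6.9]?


For pairwise disjoint intervals, m(union) = sum of lengths.
= (-3.08 - -6.45) + (-0.5 - -2.33) + (5.06 - 1.26) + (6.9 - 5.73)
= 3.37 + 1.83 + 3.8 + 1.17
= 10.17
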